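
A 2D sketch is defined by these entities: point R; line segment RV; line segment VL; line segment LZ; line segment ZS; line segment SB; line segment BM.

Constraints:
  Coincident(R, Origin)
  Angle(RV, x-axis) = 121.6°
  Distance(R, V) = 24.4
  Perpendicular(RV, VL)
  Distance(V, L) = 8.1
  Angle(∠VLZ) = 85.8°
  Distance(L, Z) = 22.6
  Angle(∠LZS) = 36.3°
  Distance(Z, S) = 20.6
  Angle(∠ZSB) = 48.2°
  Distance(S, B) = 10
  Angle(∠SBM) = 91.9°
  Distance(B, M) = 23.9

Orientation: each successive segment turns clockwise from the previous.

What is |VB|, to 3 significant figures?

8.63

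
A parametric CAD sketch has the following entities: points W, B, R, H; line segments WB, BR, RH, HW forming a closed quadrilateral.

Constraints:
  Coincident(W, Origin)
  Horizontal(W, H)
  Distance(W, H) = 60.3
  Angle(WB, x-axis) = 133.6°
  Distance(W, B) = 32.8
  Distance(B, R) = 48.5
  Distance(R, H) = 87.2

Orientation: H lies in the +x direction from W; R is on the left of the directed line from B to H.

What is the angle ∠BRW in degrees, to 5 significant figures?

28.982°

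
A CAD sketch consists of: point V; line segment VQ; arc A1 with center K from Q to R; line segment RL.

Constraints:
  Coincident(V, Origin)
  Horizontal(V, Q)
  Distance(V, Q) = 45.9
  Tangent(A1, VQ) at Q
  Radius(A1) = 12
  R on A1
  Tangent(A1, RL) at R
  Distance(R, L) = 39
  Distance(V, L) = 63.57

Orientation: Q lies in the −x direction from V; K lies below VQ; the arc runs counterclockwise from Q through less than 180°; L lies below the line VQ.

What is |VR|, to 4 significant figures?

59.10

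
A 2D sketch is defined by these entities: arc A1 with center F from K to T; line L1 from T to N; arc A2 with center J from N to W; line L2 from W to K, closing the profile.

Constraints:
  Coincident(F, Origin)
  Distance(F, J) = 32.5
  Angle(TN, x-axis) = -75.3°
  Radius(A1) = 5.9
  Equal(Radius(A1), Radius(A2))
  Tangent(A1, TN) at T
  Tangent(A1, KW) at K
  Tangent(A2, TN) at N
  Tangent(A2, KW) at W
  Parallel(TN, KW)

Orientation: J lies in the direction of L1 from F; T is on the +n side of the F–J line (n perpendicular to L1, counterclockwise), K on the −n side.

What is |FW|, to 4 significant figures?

33.03

The slot axis is L1's direction at -75.3°, so u = (cos -75.3°, sin -75.3°) = (0.2538, -0.9673) and n = (−sin -75.3°, cos -75.3°) = (0.9673, 0.2538). F is at the origin and J lies 32.5 along u from F, so J = 32.5·u = (8.247, -31.44). Tangency of A1 to both parallel lines with radius 5.9 puts T and K at F ± 5.9·n: T = (5.707, 1.497), K = (-5.707, -1.497). Equal radii place N and W the same way about J: N = J + 5.9·n = (13.95, -29.94), W = J − 5.9·n = (2.540, -32.93). Then |FW| = |W − F| = 33.03.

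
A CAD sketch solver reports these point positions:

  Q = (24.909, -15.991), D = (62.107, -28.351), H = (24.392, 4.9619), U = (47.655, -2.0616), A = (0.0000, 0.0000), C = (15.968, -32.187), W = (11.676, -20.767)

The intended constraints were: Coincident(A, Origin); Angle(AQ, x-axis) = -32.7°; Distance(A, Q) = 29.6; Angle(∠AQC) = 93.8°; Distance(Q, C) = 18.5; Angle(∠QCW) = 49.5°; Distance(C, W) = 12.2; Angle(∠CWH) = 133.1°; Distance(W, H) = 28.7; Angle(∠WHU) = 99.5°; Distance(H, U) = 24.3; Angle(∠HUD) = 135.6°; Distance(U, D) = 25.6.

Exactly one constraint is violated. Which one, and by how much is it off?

Distance(U, D) = 25.6 — off by 4.40.

A = (0.00, 0.00) ✓; AQ at -32.70° ✓; |AQ| = 29.60 ✓; ∠AQC = 93.80° ✓; |QC| = 18.50 ✓; ∠QCW = 49.50° ✓; |CW| = 12.20 ✓; ∠CWH = 133.1° ✓; |WH| = 28.70 ✓; ∠WHU = 99.50° ✓; |HU| = 24.30 ✓; ∠HUD = 135.6° ✓; |UD| = 30.00 ✗.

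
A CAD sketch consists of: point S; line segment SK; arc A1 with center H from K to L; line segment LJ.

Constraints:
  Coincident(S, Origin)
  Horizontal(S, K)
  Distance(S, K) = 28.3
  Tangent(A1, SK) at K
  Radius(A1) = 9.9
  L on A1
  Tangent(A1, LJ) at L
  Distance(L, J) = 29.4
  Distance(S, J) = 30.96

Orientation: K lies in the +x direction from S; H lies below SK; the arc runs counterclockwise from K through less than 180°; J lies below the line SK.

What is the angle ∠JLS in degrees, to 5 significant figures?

74.523°

S is at the origin; S and K share the same y with |SK| = 28.3 and K on the +x side, so K = (28.300, 0.0000). Tangency of A1 to SK means the radius HK is perpendicular to SK, so H = K + (0, -9.9) = (28.300, -9.9000). Since HL ⟂ LJ (tangency), |HJ| = √(9.9² + 29.4²) = 31.022 regardless of where L sits on A1. So J lies on both circle(S, 30.96) and circle(H, 31.022); the below-SK intersection is J = (5.1330, -30.532). L is the foot of the tangent from J: L = (19.701, -4.9945).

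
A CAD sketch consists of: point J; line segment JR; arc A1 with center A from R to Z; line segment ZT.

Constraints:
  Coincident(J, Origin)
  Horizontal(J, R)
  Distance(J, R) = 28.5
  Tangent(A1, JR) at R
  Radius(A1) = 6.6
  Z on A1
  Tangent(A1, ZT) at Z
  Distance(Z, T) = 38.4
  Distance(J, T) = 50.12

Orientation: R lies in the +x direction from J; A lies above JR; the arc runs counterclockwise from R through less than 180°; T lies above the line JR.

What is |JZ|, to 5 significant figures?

35.822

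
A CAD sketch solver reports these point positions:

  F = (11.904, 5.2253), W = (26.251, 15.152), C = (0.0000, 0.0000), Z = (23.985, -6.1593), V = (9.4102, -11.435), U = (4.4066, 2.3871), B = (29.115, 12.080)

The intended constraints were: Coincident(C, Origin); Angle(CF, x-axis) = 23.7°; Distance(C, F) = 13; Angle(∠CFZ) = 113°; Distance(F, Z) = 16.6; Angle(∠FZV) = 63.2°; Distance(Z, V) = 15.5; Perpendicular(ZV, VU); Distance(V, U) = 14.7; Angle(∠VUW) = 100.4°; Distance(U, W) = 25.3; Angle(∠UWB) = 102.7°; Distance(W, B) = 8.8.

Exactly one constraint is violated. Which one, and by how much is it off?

Distance(W, B) = 8.8 — off by 4.60.

C = (0.00, 0.00) ✓; CF at 23.70° ✓; |CF| = 13.00 ✓; ∠CFZ = 113.0° ✓; |FZ| = 16.60 ✓; ∠FZV = 63.20° ✓; |ZV| = 15.50 ✓; ∠(ZV, VU) = 90.00° ✓; |VU| = 14.70 ✓; ∠VUW = 100.4° ✓; |UW| = 25.30 ✓; ∠UWB = 102.7° ✓; |WB| = 4.200 ✗.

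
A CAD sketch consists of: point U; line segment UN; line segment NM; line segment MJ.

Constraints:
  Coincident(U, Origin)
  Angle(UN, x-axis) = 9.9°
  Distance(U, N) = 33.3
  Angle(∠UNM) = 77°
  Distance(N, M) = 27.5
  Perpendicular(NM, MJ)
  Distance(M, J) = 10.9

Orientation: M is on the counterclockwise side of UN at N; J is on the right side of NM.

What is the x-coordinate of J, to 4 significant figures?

32.14

U is at the origin; UN runs at 9.9° with length 33.3, so N = 33.3·(cos 9.9°, sin 9.9°) = (32.80, 5.725). ∠UNM = 77.0°, so NM runs at 9.9° + (180° − 77.0°) = 112.9° from the x-axis; with |NM| = 27.5, M = N + 27.5·(cos 112.9°, sin 112.9°) = (22.10, 31.06). NM ⟂ MJ; with |MJ| = 10.9 on the right of NM, J = M + 10.9·(0.9212, 0.3891) = (32.14, 35.30). So J.x = 32.14.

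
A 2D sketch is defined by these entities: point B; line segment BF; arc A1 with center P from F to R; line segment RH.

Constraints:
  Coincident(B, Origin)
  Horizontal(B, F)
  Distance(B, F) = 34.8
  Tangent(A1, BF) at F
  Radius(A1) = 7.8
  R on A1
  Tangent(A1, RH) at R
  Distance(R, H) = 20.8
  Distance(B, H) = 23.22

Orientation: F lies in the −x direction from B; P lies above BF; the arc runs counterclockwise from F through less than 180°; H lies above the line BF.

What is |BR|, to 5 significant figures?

29.183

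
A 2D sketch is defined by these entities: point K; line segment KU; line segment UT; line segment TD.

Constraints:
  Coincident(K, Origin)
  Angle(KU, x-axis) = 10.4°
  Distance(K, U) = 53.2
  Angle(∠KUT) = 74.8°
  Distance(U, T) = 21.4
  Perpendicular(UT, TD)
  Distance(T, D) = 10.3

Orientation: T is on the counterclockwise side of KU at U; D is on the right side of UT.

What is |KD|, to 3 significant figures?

62.1

K is at the origin; KU runs at 10.4° with length 53.2, so U = 53.2·(cos 10.4°, sin 10.4°) = (52.3, 9.60). ∠KUT = 74.8°, so UT runs at 10.4° + (180° − 74.8°) = 116° from the x-axis; with |UT| = 21.4, T = U + 21.4·(cos 116°, sin 116°) = (43.1, 28.9). UT is perpendicular to TD; with |TD| = 10.3 on the right of UT, D = T + 10.3·(0.902, 0.432) = (52.4, 33.4). Then |KD| = |D − K| = 62.1.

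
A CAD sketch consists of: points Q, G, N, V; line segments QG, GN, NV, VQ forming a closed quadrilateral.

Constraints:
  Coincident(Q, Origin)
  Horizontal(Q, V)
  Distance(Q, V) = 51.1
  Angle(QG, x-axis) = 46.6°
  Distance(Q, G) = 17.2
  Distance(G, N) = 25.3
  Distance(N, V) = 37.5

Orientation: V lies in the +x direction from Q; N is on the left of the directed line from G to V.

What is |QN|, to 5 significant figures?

42.499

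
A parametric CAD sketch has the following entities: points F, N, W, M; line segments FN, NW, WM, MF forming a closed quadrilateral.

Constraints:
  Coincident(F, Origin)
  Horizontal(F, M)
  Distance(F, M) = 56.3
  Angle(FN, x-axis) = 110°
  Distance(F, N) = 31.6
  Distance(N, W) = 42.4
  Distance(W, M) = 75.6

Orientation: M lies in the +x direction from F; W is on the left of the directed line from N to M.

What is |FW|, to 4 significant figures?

65.08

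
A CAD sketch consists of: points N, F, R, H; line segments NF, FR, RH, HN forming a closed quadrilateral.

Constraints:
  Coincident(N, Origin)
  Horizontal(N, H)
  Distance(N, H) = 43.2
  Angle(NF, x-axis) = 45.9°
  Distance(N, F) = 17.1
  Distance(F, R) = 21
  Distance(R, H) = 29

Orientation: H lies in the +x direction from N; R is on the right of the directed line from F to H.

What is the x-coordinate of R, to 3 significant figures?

15.4

Checks: |FR| = 21.00 ✓; |RH| = 29.00 ✓.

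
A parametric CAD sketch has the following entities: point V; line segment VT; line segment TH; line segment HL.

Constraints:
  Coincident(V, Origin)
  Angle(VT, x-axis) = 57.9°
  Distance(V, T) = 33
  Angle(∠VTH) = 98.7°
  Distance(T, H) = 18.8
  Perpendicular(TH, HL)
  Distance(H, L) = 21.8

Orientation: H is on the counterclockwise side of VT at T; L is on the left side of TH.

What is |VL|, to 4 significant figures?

26.14

∠VTH = 98.7°, so TH runs at 57.9° + (180° − 98.7°) = 139.2° from the x-axis; with |TH| = 18.8, H = T + 18.8·(cos 139.2°, sin 139.2°) = (3.305, 40.24). TH ⟂ HL; with |HL| = 21.8 on the left of TH, L = H + 21.8·(-0.6534, -0.7570) = (-10.94, 23.74). Then |VL| = |L − V| = 26.14.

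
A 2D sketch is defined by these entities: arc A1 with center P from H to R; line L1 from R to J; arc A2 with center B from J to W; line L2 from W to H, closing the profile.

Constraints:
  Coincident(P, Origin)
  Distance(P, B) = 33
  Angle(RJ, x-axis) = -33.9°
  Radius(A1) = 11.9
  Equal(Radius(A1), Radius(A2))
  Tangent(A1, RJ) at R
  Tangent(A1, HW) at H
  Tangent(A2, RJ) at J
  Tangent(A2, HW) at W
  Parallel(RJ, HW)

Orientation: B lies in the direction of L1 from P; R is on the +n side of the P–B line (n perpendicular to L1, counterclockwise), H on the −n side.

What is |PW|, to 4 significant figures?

35.08

The slot axis is L1's direction at -33.9°, so u = (cos -33.9°, sin -33.9°) = (0.8300, -0.5577) and n = (−sin -33.9°, cos -33.9°) = (0.5577, 0.8300). P is at the origin and B lies 33.0 along u from P, so B = 33.0·u = (27.39, -18.41). Tangency of A1 to both parallel lines with radius 11.9 puts R and H at P ± 11.9·n: R = (6.637, 9.877), H = (-6.637, -9.877). Equal radii place J and W the same way about B: J = B + 11.9·n = (34.03, -8.528), W = B − 11.9·n = (20.75, -28.28). Then |PW| = |W − P| = 35.08.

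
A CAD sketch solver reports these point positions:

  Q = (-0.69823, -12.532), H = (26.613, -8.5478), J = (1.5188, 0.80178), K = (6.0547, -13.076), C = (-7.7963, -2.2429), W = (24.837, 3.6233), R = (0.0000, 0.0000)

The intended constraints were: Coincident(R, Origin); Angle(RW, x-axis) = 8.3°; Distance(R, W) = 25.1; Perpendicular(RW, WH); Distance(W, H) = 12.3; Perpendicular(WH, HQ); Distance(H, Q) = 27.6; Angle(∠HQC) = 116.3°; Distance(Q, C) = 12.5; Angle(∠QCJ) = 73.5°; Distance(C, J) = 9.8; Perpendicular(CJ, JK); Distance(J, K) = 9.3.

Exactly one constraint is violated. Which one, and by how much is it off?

Distance(J, K) = 9.3 — off by 5.30.

R = (0.00, 0.00) ✓; RW at 8.300° ✓; |RW| = 25.10 ✓; ∠(RW, WH) = 90.00° ✓; |WH| = 12.30 ✓; ∠(WH, HQ) = 90.00° ✓; |HQ| = 27.60 ✓; ∠HQC = 116.3° ✓; |QC| = 12.50 ✓; ∠QCJ = 73.50° ✓; |CJ| = 9.800 ✓; ∠(CJ, JK) = 90.00° ✓; |JK| = 14.60 ✗.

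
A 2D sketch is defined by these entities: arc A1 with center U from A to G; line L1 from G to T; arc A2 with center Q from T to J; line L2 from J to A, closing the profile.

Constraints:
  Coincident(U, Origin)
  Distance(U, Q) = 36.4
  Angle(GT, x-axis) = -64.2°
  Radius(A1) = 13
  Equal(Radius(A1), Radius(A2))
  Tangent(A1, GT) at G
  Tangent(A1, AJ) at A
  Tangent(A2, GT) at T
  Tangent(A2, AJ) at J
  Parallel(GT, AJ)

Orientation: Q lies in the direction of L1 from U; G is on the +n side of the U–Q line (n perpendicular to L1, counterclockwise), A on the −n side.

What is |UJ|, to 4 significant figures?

38.65

The slot axis is L1's direction at -64.2°, so u = (cos -64.2°, sin -64.2°) = (0.4352, -0.9003) and n = (−sin -64.2°, cos -64.2°) = (0.9003, 0.4352). U is at the origin and Q lies 36.4 along u from U, so Q = 36.4·u = (15.84, -32.77). Tangency of A1 to both parallel lines with radius 13.0 puts G and A at U ± 13.0·n: G = (11.70, 5.658), A = (-11.70, -5.658). Equal radii place T and J the same way about Q: T = Q + 13.0·n = (27.55, -27.11), J = Q − 13.0·n = (4.138, -38.43). Then |UJ| = |J − U| = 38.65.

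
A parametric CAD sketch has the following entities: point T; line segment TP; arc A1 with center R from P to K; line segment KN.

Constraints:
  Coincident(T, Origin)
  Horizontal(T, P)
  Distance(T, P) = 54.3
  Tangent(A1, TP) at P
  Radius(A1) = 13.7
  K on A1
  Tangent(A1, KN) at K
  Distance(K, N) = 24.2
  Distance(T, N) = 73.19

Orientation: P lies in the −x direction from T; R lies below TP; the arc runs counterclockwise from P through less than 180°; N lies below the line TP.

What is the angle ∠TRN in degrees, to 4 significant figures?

117.7°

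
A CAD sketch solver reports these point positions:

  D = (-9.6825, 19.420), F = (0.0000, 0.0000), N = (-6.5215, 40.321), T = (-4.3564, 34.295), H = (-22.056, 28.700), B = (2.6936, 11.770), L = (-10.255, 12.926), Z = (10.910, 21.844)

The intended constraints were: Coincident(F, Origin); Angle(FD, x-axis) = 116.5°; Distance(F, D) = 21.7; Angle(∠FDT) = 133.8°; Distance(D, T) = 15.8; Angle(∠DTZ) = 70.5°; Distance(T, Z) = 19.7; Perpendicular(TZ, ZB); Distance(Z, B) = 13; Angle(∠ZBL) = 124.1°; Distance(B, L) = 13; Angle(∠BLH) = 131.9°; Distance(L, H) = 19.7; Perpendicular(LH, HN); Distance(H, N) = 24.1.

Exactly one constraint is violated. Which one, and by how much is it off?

Distance(H, N) = 24.1 — off by 4.70.

F = (0.00, 0.00) ✓; FD at 116.5° ✓; |FD| = 21.70 ✓; ∠FDT = 133.8° ✓; |DT| = 15.80 ✓; ∠DTZ = 70.50° ✓; |TZ| = 19.70 ✓; ∠(TZ, ZB) = 90.00° ✓; |ZB| = 13.00 ✓; ∠ZBL = 124.1° ✓; |BL| = 13.00 ✓; ∠BLH = 131.9° ✓; |LH| = 19.70 ✓; ∠(LH, HN) = 90.00° ✓; |HN| = 19.40 ✗.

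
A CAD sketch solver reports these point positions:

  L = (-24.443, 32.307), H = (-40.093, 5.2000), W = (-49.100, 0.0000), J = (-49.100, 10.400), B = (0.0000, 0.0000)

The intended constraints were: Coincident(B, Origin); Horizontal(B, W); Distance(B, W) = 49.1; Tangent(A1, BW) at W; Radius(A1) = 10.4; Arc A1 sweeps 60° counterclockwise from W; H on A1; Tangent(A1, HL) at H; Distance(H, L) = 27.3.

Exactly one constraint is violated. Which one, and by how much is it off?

Distance(H, L) = 27.3 — off by 4.00.

B = (0.00, 0.00) ✓; B.y = 0.00, W.y = 0.00 ✓; |BW| = 49.10 ✓; ∠(JW, WB) = 90.00° ✓; |JW| = 10.40 ✓; bearing(J→H) − bearing(J→W) = 60.00° ✓; |JH| = 10.40 ✓; ∠(JH, HL) = 90.00° ✓; |HL| = 31.30 ✗.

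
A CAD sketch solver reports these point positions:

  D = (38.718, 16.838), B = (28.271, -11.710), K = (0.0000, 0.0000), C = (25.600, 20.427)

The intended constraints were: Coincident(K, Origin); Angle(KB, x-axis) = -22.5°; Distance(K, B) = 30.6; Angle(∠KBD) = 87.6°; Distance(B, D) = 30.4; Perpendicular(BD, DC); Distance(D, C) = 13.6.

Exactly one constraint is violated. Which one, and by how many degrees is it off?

Perpendicular(BD, DC) — off by 4.80°.

K = (0.00, 0.00) ✓; KB at -22.50° ✓; |KB| = 30.60 ✓; ∠KBD = 87.60° ✓; |BD| = 30.40 ✓; ∠(BD, DC) = 94.80° ✗; |DC| = 13.60 ✓.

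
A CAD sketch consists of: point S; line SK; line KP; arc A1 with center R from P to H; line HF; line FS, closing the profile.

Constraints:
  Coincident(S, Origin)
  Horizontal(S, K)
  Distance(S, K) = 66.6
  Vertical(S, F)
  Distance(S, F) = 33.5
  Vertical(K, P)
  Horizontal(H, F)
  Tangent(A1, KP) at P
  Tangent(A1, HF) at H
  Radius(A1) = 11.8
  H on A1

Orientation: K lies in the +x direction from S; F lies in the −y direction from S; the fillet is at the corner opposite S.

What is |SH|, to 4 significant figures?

64.23

S is at the origin; SK is horizontal with |SK| = 66.6 and K on the +x side, so K = (66.60, 0.000). SF is vertical with |SF| = 33.5 and F on the −y side, so F = (0.000, -33.50). The virtual corner opposite S is at (66.60, -33.50). Since A1 is tangent to KP there, RP ⟂ KP and the tangent condition forces RH to be normal to HF, with radius 11.8, so the center R sits 11.8 in from both sides at R = (54.80, -21.70). That places the tangent points at P = (66.60, -21.70) on KP and H = (54.80, -33.50) on HF. Then |SH| = |H − S| = 64.23.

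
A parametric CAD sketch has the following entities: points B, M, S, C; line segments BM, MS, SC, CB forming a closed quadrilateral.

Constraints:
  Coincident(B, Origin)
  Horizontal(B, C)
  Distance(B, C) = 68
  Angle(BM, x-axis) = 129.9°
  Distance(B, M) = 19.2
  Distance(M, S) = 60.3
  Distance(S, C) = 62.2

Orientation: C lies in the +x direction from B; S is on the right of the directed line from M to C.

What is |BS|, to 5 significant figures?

41.484

B is at the origin; BC is horizontal with |BC| = 68.0 and C in +x, so C = (68.0, 0). BM runs at 129.9° with |BM| = 19.2, so M = (-12.316, 14.730). S is determined by |MS| = 60.3 and |SC| = 62.2 together: it lies at the intersection of circle(M, 60.3) and circle(C, 62.2). With |MC| = 81.655, the foot of the radical line on MC is 39.402 from M and the perpendicular offset is √(60.3² − 39.402²) = 45.646. Taking the right-of-MC solution: S = (18.206, -37.275).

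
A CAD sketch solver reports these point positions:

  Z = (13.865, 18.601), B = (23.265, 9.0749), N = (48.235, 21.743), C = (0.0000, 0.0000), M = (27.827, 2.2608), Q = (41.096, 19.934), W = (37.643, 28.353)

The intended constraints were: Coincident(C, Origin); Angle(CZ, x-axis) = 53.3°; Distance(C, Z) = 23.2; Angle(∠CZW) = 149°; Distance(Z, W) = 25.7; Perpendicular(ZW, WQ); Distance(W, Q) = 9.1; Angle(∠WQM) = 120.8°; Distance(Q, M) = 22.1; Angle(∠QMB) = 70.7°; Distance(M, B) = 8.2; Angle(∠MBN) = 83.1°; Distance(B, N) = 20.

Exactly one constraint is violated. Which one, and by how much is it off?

Distance(B, N) = 20 — off by 8.00.

C = (0.00, 0.00) ✓; CZ at 53.30° ✓; |CZ| = 23.20 ✓; ∠CZW = 149.0° ✓; |ZW| = 25.70 ✓; ∠(ZW, WQ) = 90.00° ✓; |WQ| = 9.100 ✓; ∠WQM = 120.8° ✓; |QM| = 22.10 ✓; ∠QMB = 70.70° ✓; |MB| = 8.200 ✓; ∠MBN = 83.10° ✓; |BN| = 28.00 ✗.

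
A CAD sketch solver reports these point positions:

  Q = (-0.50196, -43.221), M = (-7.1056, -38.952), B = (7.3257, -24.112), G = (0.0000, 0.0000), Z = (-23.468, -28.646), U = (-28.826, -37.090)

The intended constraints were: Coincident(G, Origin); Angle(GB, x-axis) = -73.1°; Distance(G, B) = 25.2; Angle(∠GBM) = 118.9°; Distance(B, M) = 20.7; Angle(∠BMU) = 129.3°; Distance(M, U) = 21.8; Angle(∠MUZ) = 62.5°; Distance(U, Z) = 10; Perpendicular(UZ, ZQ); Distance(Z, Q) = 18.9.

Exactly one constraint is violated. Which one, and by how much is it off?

Distance(Z, Q) = 18.9 — off by 8.30.

G = (0.00, 0.00) ✓; GB at -73.10° ✓; |GB| = 25.20 ✓; ∠GBM = 118.9° ✓; |BM| = 20.70 ✓; ∠BMU = 129.3° ✓; |MU| = 21.80 ✓; ∠MUZ = 62.50° ✓; |UZ| = 10.00 ✓; ∠(UZ, ZQ) = 90.00° ✓; |ZQ| = 27.20 ✗.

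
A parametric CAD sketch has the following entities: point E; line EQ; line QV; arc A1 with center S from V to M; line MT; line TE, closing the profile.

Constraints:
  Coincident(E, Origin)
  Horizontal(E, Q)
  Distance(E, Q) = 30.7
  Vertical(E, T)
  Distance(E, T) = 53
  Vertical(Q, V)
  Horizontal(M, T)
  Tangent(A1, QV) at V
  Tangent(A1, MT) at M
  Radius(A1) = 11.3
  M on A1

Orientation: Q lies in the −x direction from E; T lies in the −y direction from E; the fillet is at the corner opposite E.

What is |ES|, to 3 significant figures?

46.0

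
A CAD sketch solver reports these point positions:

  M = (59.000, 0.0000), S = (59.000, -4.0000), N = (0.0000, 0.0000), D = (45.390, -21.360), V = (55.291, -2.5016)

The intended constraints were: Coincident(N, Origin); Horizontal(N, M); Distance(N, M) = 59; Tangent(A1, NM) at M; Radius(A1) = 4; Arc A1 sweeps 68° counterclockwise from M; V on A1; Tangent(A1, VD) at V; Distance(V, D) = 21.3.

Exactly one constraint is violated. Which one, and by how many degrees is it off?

Tangent(A1, VD) at V — off by 5.70°.

N = (0.00, 0.00) ✓; N.y = 0.00, M.y = 0.00 ✓; |NM| = 59.00 ✓; ∠(SM, MN) = 90.00° ✓; |SM| = 4.000 ✓; bearing(S→V) − bearing(S→M) = 68.00° ✓; |SV| = 4.000 ✓; ∠(SV, VD) = 95.70° ✗; |VD| = 21.30 ✓.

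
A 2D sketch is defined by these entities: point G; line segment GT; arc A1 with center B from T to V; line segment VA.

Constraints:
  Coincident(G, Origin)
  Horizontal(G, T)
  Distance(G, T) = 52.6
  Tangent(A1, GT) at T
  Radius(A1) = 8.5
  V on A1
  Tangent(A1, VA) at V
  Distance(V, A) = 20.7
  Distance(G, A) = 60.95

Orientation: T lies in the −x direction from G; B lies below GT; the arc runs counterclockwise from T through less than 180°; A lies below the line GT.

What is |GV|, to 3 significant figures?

61.6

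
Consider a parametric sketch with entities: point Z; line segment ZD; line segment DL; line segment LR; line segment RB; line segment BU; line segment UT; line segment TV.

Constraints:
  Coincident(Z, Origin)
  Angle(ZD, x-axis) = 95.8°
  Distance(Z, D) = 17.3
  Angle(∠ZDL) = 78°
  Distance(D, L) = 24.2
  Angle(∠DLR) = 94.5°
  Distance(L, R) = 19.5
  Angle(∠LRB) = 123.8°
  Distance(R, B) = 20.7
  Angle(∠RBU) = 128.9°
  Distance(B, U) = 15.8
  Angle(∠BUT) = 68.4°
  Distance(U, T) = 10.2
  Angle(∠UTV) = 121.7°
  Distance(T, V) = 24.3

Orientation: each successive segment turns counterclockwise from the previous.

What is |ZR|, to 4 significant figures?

22.28

Z is at the origin; ZD runs at 95.8° with length 17.3, so D = (-1.748, 17.21). ∠ZDL = 78.0° gives DL at -162.2° from the x-axis; with |DL| = 24.2, L = (-24.79, 9.814). ∠DLR = 94.5° gives LR at -76.70° from the x-axis; with |LR| = 19.5, R = (-20.30, -9.163). Then |ZR| = |R − Z| = 22.28.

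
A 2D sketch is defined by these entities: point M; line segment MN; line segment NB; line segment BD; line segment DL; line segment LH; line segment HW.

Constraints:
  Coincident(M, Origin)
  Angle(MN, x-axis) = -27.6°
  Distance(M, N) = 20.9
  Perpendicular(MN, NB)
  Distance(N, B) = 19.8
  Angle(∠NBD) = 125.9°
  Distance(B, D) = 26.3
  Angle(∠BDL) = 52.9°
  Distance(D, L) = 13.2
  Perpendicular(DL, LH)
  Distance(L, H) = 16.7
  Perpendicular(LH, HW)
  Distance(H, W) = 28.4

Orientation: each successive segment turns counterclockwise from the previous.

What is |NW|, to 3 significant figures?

51.0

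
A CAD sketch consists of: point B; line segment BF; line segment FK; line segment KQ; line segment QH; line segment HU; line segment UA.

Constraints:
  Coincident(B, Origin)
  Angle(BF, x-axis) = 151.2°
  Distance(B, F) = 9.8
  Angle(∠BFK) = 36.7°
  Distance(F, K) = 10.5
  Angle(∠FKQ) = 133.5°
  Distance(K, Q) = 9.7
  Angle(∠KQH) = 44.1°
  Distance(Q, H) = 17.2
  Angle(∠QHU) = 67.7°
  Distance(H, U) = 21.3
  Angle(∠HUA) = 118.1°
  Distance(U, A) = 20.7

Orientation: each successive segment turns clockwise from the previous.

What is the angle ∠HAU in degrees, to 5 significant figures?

31.441°

∠QHU = 67.7° gives HU at 73.200° from the x-axis; with |HU| = 21.3, U = (-1.5711, 18.855). ∠HUA = 118.1° gives UA at 11.300° from the x-axis; with |UA| = 20.7, A = (18.728, 22.911). Then cos ∠HAU = AH·AU / (|AH||AU|), giving 31.441°.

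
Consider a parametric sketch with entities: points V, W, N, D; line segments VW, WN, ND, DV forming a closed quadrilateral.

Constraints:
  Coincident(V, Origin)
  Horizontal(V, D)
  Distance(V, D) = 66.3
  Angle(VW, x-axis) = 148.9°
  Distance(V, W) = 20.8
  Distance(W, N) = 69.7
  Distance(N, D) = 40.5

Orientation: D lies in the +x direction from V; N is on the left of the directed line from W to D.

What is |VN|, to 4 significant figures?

59.25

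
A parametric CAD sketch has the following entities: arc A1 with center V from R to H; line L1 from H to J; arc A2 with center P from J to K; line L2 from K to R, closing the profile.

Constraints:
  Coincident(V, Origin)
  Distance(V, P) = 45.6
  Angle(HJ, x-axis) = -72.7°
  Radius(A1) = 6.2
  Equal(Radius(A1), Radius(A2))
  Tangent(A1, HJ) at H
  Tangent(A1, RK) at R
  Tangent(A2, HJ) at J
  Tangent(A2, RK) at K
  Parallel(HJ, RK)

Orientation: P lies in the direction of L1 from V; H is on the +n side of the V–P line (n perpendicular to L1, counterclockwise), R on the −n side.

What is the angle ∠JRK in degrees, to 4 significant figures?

15.21°

The slot axis is L1's direction at -72.7°, so u = (cos -72.7°, sin -72.7°) = (0.2974, -0.9548) and n = (−sin -72.7°, cos -72.7°) = (0.9548, 0.2974). V is at the origin and P lies 45.6 along u from V, so P = 45.6·u = (13.56, -43.54). Tangency of A1 to both parallel lines with radius 6.2 puts H and R at V ± 6.2·n: H = (5.920, 1.844), R = (-5.920, -1.844). Equal radii place J and K the same way about P: J = P + 6.2·n = (19.48, -41.69), K = P − 6.2·n = (7.641, -45.38). Then cos ∠JRK = RJ·RK / (|RJ||RK|), giving 15.21°.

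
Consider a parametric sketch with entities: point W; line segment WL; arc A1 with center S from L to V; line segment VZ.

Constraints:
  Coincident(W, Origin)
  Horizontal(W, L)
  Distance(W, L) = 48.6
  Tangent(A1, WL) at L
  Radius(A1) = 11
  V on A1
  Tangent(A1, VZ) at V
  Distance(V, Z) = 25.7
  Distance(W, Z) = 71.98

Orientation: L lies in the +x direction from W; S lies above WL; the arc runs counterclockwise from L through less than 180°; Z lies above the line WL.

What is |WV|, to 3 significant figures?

60.3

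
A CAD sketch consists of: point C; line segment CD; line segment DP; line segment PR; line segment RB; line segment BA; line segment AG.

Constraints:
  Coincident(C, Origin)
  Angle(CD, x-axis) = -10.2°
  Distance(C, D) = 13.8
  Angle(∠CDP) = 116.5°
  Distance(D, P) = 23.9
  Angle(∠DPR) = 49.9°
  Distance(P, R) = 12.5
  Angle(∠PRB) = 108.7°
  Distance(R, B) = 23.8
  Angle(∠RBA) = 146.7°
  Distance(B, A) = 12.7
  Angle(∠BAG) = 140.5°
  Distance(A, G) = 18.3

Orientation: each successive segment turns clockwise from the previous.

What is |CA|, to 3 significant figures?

23.1

C is at the origin; CD runs at -10.2° with length 13.8, so D = (13.6, -2.44). ∠CDP = 116.5° gives DP at -73.7° from the x-axis; with |DP| = 23.9, P = (20.3, -25.4). ∠DPR = 49.9° gives PR at 156° from the x-axis; with |PR| = 12.5, R = (8.85, -20.3). ∠PRB = 108.7° gives RB at 84.9° from the x-axis; with |RB| = 23.8, B = (11.0, 3.37). ∠RBA = 146.7° gives BA at 51.6° from the x-axis; with |BA| = 12.7, A = (18.9, 13.3). Then |CA| = |A − C| = 23.1.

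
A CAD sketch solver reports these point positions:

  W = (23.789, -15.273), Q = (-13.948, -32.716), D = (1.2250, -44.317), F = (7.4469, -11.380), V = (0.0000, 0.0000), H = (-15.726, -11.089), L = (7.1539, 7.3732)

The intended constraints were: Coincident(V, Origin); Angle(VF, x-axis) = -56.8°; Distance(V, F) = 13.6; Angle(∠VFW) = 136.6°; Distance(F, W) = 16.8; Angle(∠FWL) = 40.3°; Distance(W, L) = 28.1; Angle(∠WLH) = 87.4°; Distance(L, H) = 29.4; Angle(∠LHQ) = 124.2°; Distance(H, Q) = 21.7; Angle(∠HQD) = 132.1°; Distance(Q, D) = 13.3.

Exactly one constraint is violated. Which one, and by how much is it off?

Distance(Q, D) = 13.3 — off by 5.80.

V = (0.00, 0.00) ✓; VF at -56.80° ✓; |VF| = 13.60 ✓; ∠VFW = 136.6° ✓; |FW| = 16.80 ✓; ∠FWL = 40.30° ✓; |WL| = 28.10 ✓; ∠WLH = 87.40° ✓; |LH| = 29.40 ✓; ∠LHQ = 124.2° ✓; |HQ| = 21.70 ✓; ∠HQD = 132.1° ✓; |QD| = 19.10 ✗.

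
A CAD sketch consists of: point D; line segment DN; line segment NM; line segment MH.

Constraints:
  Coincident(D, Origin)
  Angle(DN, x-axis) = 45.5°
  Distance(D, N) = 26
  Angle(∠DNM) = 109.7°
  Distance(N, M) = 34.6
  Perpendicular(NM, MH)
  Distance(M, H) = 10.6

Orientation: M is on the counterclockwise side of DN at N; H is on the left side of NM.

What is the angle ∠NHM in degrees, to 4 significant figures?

72.97°

D is at the origin; DN runs at 45.5° with length 26.0, so N = 26.0·(cos 45.5°, sin 45.5°) = (18.22, 18.54). ∠DNM = 109.7°, so NM runs at 45.5° + (180° − 109.7°) = 115.8° from the x-axis; with |NM| = 34.6, M = N + 34.6·(cos 115.8°, sin 115.8°) = (3.165, 49.70). NM ⟂ MH; with |MH| = 10.6 on the left of NM, H = M + 10.6·(-0.9003, -0.4352) = (-6.379, 45.08). Then cos ∠NHM = HN·HM / (|HN||HM|), giving 72.97°.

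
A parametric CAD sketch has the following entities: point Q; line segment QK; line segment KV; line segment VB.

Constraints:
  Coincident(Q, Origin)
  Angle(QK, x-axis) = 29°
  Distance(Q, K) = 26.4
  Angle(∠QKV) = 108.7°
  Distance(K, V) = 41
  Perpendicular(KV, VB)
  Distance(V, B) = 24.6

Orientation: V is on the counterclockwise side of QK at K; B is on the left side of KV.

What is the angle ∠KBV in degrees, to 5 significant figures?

59.036°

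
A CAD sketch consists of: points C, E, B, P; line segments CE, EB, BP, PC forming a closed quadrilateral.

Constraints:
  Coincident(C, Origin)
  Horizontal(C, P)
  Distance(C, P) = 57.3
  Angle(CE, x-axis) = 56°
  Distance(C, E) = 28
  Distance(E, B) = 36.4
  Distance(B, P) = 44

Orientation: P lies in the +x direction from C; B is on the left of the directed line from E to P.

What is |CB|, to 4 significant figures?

63.05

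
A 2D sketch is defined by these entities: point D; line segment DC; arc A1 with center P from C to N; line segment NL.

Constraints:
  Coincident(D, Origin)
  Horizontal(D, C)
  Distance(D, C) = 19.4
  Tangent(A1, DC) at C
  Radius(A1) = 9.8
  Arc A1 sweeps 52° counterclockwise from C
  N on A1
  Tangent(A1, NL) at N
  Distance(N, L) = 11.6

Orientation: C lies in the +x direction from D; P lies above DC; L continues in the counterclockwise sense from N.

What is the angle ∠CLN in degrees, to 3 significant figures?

11.0°

On A1, C sits at bearing -90° from P; a 52° counterclockwise sweep puts N at bearing -38°, so N = P + 9.8·(cos -38°, sin -38°) = (27.1, 3.77). Since A1 is tangent to NL there, PN ⟂ NL, so NL runs along (−sin -38°, cos -38°); with |NL| = 11.6, L = (34.3, 12.9). Then cos ∠CLN = LC·LN / (|LC||LN|), giving 11.0°.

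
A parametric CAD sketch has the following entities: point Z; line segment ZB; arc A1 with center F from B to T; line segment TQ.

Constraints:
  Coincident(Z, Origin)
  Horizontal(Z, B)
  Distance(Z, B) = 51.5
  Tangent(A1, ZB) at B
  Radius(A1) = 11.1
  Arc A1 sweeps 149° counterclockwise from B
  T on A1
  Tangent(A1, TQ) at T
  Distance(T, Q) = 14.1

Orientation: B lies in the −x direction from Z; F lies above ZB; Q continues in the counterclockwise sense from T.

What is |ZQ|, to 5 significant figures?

64.233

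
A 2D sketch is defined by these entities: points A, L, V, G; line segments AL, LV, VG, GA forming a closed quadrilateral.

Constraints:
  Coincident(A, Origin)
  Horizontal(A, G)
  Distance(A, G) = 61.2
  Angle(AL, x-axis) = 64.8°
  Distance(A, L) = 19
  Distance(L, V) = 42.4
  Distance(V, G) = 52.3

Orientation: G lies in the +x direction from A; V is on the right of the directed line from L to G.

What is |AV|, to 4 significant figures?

28.87

Checks: |LV| = 42.40 ✓; |VG| = 52.30 ✓.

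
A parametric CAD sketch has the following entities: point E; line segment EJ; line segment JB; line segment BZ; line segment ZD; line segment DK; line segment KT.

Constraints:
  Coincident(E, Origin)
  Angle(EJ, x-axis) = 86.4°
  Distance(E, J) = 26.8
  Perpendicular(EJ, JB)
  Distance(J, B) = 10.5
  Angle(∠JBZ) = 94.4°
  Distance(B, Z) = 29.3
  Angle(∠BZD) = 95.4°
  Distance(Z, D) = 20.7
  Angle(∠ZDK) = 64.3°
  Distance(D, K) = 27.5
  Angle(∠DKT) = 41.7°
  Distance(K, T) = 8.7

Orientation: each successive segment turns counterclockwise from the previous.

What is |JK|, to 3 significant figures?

6.29

E is at the origin; EJ runs at 86.4° with length 26.8, so J = (1.68, 26.7). EJ ⟂ JB, so JB runs at 176°; with |JB| = 10.5, B = (-8.80, 27.4). ∠JBZ = 94.4° gives BZ at -98.0° from the x-axis; with |BZ| = 29.3, Z = (-12.9, -1.61). ∠BZD = 95.4° gives ZD at -13.4° from the x-axis; with |ZD| = 20.7, D = (7.26, -6.41). ∠ZDK = 64.3° gives DK at 102° from the x-axis; with |DK| = 27.5, K = (1.40, 20.5). Then |JK| = |K − J| = 6.29.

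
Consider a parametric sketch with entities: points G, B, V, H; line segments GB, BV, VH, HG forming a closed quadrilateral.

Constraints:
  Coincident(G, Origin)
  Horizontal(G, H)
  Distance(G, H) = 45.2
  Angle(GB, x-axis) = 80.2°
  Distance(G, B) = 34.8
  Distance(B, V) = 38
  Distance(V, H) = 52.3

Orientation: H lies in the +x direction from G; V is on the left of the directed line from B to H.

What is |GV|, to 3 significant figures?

65.3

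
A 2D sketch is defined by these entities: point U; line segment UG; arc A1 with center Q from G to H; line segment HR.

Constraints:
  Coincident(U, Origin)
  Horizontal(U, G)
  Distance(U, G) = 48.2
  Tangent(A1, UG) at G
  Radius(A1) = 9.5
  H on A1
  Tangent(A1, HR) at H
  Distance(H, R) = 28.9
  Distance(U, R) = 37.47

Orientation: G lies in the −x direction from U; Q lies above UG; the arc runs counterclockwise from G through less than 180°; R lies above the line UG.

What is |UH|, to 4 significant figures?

40.49

Checks: U.y = 0.00, G.y = 0.00 ✓; |QG| = 9.500 ✓; |QH| = 9.500 ✓; ∠(QH, HR) = 90.00° ✓; |HR| = 28.90 ✓; |UR| = 37.47 ✓.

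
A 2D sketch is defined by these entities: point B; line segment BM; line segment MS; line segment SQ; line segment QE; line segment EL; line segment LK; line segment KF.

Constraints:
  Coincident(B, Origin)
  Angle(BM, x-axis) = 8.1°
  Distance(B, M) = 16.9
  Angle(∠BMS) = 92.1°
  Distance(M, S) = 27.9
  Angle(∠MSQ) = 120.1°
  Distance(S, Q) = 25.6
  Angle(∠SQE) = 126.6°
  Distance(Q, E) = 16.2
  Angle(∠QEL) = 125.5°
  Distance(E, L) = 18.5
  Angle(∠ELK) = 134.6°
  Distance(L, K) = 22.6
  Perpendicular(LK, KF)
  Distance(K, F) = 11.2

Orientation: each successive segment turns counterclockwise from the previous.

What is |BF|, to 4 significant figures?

4.693

B is at the origin; BM runs at 8.1° with length 16.9, so M = (16.73, 2.381). ∠BMS = 92.1° gives MS at 96.00° from the x-axis; with |MS| = 27.9, S = (13.82, 30.13). ∠MSQ = 120.1° gives SQ at 155.9° from the x-axis; with |SQ| = 25.6, Q = (-9.553, 40.58). ∠SQE = 126.6° gives QE at -150.7° from the x-axis; with |QE| = 16.2, E = (-23.68, 32.65). ∠QEL = 125.5° gives EL at -96.20° from the x-axis; with |EL| = 18.5, L = (-25.68, 14.26). ∠ELK = 134.6° gives LK at -50.80° from the x-axis; with |LK| = 22.6, K = (-11.40, -3.252). LK is perpendicular to KF, so KF runs at 39.20°; with |KF| = 11.2, F = (-2.716, 3.827). Then |BF| = |F − B| = 4.693.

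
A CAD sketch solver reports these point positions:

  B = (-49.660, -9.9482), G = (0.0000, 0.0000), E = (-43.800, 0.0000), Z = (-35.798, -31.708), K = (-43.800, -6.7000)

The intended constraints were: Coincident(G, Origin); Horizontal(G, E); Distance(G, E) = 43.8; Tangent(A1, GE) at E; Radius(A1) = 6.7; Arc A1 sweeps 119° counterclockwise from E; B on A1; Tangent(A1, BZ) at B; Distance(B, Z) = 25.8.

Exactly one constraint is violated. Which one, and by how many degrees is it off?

Tangent(A1, BZ) at B — off by 3.50°.

G = (0.00, 0.00) ✓; G.y = 0.00, E.y = 0.00 ✓; |GE| = 43.80 ✓; ∠(KE, EG) = 90.00° ✓; |KE| = 6.700 ✓; bearing(K→B) − bearing(K→E) = 119.0° ✓; |KB| = 6.700 ✓; ∠(KB, BZ) = 86.50° ✗; |BZ| = 25.80 ✓.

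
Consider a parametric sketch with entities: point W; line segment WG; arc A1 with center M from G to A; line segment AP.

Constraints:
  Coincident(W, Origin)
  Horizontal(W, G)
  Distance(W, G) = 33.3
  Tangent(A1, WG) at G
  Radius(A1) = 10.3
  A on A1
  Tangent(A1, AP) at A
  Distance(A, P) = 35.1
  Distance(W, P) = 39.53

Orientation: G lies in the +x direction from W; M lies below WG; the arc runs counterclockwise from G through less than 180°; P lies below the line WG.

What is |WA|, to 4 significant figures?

24.65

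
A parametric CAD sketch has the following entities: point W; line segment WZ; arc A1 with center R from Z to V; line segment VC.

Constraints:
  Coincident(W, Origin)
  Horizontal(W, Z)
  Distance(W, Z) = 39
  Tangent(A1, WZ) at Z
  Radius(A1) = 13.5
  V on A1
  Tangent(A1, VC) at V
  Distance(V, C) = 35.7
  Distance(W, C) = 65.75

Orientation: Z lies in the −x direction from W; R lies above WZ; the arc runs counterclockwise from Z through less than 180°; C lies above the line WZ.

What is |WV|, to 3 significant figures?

32.6

W is at the origin; W and Z share the same y with |WZ| = 39.0 and Z on the −x side, so Z = (-39.0, 0.00). Tangency of A1 to WZ means the radius RZ is perpendicular to WZ, so R = Z + (0, 13.5) = (-39.0, 13.5). Since RV ⟂ VC (tangency), |RC| = √(13.5² + 35.7²) = 38.2 regardless of where V sits on A1. So C lies on both circle(W, 65.75) and circle(R, 38.2); the above-WZ intersection is C = (-40.7, 51.6). V is the foot of the tangent from C: V = (-26.6, 18.8).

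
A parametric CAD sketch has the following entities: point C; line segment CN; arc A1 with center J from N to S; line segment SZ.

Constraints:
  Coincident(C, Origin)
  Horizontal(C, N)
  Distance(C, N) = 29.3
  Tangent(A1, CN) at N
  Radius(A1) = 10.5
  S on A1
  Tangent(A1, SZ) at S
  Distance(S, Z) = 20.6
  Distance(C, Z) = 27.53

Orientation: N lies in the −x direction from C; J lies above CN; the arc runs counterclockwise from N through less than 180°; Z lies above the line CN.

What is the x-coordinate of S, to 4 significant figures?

-19.70

Checks: |JS| = 10.50 ✓; ∠(JS, SZ) = 90.00° ✓; |SZ| = 20.60 ✓; |CZ| = 27.53 ✓.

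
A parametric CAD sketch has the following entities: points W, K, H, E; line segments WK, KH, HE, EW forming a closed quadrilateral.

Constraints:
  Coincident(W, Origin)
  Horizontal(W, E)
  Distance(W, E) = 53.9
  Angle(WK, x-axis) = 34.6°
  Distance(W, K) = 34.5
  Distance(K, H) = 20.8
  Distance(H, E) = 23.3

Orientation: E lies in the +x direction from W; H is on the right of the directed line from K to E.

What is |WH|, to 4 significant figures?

30.64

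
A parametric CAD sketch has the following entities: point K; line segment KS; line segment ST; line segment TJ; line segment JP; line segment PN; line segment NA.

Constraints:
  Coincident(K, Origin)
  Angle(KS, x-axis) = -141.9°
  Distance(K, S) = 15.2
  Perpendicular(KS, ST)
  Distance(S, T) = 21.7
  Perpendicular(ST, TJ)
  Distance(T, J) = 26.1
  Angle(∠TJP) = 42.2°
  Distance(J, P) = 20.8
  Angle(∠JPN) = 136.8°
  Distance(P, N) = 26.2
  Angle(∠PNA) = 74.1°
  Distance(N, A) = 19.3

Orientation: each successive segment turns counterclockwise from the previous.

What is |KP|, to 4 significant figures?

8.947

K is at the origin; KS runs at -141.9° with length 15.2, so S = (-11.96, -9.379). KS is perpendicular to ST, so ST runs at -51.90°; with |ST| = 21.7, T = (1.428, -26.46). ST ⟂ TJ, so TJ runs at 38.10°; with |TJ| = 26.1, J = (21.97, -10.35). ∠TJP = 42.2° gives JP at 175.9° from the x-axis; with |JP| = 20.8, P = (1.221, -8.864). Then |KP| = |P − K| = 8.947.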